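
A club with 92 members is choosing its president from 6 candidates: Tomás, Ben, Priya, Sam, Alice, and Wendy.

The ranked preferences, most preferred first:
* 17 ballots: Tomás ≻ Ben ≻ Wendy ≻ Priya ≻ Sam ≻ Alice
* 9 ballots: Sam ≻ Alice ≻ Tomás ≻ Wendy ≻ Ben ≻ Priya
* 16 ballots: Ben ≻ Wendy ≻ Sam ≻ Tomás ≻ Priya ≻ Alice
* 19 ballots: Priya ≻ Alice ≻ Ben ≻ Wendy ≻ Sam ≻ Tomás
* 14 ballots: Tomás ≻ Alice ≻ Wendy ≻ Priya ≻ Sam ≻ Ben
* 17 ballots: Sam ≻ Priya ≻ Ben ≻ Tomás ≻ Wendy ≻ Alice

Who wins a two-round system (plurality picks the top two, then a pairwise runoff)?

Round 1 first-place votes: Tomás 31, Ben 16, Priya 19, Sam 26, Alice 0, Wendy 0. Tomás and Sam advance.
Runoff: Tomás is ranked above Sam on 31 ballots, Sam above Tomás on 61.

Sam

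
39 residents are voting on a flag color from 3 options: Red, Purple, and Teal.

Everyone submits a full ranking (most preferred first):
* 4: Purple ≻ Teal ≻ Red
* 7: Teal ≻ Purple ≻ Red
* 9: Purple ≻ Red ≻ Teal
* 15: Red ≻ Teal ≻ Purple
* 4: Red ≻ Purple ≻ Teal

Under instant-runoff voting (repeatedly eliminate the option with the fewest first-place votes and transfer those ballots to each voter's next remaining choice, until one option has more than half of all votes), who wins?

Purple

Round 1: Red 19, Purple 13, Teal 7. Teal eliminated.
Round 2: Red 19, Purple 20. Purple has a majority (≥20).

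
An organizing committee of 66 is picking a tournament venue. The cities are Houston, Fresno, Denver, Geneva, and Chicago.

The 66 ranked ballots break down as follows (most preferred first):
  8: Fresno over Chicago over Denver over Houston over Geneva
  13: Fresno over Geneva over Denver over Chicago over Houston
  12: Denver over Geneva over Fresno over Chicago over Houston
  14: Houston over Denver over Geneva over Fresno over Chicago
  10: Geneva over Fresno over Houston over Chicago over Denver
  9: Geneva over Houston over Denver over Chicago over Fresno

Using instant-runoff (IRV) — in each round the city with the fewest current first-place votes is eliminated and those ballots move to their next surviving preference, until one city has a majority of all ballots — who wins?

Geneva

Round 1: Houston 14, Fresno 21, Denver 12, Geneva 19, Chicago 0. Chicago eliminated.
Round 2: Houston 14, Fresno 21, Denver 12, Geneva 19. Denver eliminated.
Round 3: Houston 14, Fresno 21, Geneva 31. Houston eliminated.
Round 4: Fresno 21, Geneva 45. Geneva has a majority (≥34).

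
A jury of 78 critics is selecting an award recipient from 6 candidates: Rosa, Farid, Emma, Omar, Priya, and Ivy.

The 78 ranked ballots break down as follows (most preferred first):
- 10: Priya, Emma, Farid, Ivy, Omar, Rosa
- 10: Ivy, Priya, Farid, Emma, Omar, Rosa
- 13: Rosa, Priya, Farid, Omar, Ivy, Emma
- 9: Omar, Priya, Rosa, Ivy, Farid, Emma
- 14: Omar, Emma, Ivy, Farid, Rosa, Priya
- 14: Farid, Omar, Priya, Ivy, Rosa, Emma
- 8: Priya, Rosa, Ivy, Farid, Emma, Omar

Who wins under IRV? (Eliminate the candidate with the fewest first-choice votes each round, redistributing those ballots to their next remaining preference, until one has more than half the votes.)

Round 1: Rosa 13, Farid 14, Emma 0, Omar 23, Priya 18, Ivy 10. Emma eliminated.
Round 2: Rosa 13, Farid 14, Omar 23, Priya 18, Ivy 10. Ivy eliminated.
Round 3: Rosa 13, Farid 14, Omar 23, Priya 28. Rosa eliminated.
Round 4: Farid 14, Omar 23, Priya 41. Priya has a majority (≥40).

Priya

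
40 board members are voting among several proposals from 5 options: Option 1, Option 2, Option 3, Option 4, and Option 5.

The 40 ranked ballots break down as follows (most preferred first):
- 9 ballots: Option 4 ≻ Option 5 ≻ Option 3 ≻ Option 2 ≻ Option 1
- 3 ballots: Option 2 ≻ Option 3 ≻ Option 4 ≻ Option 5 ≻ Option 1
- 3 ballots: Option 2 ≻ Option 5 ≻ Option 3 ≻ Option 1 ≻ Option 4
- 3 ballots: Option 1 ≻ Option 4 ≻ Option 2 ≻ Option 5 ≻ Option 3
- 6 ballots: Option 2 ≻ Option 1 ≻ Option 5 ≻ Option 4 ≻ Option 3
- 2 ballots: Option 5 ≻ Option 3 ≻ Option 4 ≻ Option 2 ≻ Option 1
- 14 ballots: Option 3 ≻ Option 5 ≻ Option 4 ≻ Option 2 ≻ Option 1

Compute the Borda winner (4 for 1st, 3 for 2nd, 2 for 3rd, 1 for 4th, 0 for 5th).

Option 5

Option 1: 9×0 + 3×0 + 3×1 + 3×4 + 6×3 + 2×0 + 14×0 = 33
Option 2: 9×1 + 3×4 + 3×4 + 3×2 + 6×4 + 2×1 + 14×1 = 79
Option 3: 9×2 + 3×3 + 3×2 + 3×0 + 6×0 + 2×3 + 14×4 = 95
Option 4: 9×4 + 3×2 + 3×0 + 3×3 + 6×1 + 2×2 + 14×2 = 89
Option 5: 9×3 + 3×1 + 3×3 + 3×1 + 6×2 + 2×4 + 14×3 = 104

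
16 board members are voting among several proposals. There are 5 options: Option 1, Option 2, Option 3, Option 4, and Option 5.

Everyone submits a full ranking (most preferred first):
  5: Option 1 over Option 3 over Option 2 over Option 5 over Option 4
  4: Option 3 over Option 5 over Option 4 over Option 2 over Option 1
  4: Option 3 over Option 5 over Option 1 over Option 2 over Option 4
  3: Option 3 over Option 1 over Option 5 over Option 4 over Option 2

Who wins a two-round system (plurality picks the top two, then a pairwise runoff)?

Round 1 first-place votes: Option 1 5, Option 2 0, Option 3 11, Option 4 0, Option 5 0. Option 3 and Option 1 advance.
Runoff: Option 3 is ranked above Option 1 on 11 ballots, Option 1 above Option 3 on 5.

Option 3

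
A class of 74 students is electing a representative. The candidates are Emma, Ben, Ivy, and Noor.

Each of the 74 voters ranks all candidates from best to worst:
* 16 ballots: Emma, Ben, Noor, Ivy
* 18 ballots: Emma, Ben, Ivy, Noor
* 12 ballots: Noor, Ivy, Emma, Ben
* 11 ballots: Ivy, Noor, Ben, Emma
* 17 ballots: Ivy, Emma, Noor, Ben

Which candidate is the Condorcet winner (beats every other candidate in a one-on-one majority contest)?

Ivy

Ivy vs Emma: 40–34
Ivy vs Ben: 40–34
Ivy vs Noor: 46–28
Ivy beats every other candidate.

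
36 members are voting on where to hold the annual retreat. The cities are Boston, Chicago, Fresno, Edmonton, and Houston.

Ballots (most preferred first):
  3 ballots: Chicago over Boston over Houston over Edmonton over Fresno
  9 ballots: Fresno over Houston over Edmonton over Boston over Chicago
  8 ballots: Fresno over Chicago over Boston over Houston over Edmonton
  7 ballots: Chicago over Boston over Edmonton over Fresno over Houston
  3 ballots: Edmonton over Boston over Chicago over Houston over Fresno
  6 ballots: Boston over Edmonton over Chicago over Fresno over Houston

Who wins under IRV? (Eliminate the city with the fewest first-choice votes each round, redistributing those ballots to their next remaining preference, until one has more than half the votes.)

Round 1: Boston 6, Chicago 10, Fresno 17, Edmonton 3, Houston 0. Houston eliminated.
Round 2: Boston 6, Chicago 10, Fresno 17, Edmonton 3. Edmonton eliminated.
Round 3: Boston 9, Chicago 10, Fresno 17. Boston eliminated.
Round 4: Chicago 19, Fresno 17. Chicago has a majority (≥19).

Chicago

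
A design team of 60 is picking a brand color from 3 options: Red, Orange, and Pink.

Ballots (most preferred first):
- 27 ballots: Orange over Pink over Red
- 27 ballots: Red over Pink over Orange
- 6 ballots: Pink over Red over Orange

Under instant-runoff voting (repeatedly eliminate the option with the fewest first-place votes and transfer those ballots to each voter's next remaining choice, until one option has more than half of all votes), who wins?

Round 1: Red 27, Orange 27, Pink 6. Pink eliminated.
Round 2: Red 33, Orange 27. Red has a majority (≥31).

Red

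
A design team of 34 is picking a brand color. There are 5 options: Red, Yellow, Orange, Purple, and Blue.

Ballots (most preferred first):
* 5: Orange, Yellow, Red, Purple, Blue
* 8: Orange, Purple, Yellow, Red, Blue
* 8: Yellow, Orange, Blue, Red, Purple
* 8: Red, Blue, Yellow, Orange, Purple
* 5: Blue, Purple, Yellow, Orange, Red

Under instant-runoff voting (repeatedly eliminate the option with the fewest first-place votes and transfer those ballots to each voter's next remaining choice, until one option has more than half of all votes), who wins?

Yellow

Round 1: Red 8, Yellow 8, Orange 13, Purple 0, Blue 5. Purple eliminated.
Round 2: Red 8, Yellow 8, Orange 13, Blue 5. Blue eliminated.
Round 3: Red 8, Yellow 13, Orange 13. Red eliminated.
Round 4: Yellow 21, Orange 13. Yellow has a majority (≥18).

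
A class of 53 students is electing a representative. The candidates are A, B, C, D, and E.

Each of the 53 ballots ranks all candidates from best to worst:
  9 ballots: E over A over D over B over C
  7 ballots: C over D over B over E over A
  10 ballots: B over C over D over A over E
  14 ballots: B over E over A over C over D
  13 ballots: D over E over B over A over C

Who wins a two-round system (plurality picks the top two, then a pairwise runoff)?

Round 1 first-place votes: A 0, B 24, C 7, D 13, E 9. B and D advance.
Runoff: B is ranked above D on 24 ballots, D above B on 29.

D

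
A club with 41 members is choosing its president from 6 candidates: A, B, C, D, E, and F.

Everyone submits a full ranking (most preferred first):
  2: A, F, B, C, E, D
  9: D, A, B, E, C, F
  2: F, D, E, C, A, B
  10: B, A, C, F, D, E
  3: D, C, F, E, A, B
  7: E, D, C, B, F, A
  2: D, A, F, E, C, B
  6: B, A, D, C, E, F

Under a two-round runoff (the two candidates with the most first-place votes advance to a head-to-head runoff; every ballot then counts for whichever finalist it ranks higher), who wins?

D

Round 1 first-place votes: A 2, B 16, C 0, D 14, E 7, F 2. B and D advance.
Runoff: B is ranked above D on 18 ballots, D above B on 23.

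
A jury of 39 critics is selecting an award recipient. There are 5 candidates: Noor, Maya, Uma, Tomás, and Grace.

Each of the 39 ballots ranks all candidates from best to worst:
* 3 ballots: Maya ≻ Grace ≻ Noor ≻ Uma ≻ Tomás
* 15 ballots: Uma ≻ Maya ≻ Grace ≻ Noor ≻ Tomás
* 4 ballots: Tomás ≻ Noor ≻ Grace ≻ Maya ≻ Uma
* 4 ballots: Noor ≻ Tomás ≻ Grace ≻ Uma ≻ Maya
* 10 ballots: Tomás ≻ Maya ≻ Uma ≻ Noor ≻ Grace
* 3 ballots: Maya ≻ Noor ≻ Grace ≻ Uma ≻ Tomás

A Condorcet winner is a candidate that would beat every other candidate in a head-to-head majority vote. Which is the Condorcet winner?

Maya

Maya vs Noor: 31–8
Maya vs Uma: 20–19
Maya vs Tomás: 21–18
Maya vs Grace: 31–8
Maya beats every other candidate.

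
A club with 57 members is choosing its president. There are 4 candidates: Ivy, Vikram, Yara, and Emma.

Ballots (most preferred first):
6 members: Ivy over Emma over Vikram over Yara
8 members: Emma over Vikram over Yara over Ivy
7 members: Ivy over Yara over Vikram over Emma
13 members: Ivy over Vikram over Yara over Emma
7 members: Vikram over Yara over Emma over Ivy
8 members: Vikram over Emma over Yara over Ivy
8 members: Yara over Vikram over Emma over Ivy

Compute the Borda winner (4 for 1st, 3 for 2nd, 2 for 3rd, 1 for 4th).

Ivy: 6×4 + 8×1 + 7×4 + 13×4 + 7×1 + 8×1 + 8×1 = 135
Vikram: 6×2 + 8×3 + 7×2 + 13×3 + 7×4 + 8×4 + 8×3 = 173
Yara: 6×1 + 8×2 + 7×3 + 13×2 + 7×3 + 8×2 + 8×4 = 138
Emma: 6×3 + 8×4 + 7×1 + 13×1 + 7×2 + 8×3 + 8×2 = 124

Vikram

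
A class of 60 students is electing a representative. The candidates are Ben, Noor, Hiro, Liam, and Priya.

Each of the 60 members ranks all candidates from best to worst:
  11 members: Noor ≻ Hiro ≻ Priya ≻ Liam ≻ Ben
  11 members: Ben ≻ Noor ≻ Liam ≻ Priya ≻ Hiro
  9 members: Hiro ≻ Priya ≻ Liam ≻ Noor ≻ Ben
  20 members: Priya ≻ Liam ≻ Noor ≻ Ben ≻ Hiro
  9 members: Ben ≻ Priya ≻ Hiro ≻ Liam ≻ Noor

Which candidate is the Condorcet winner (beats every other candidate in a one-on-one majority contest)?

Priya

Priya vs Ben: 40–20
Priya vs Noor: 38–22
Priya vs Hiro: 40–20
Priya vs Liam: 49–11
Priya beats every other candidate.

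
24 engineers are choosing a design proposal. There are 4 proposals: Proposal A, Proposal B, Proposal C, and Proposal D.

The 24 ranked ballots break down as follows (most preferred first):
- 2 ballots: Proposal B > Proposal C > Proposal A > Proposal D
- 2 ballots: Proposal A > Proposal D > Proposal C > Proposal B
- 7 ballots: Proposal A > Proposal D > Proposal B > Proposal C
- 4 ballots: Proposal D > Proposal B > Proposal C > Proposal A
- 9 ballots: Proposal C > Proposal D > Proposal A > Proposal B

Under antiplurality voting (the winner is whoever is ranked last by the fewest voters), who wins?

Proposal D

Last-place votes: Proposal A 4, Proposal B 11, Proposal C 7, Proposal D 2.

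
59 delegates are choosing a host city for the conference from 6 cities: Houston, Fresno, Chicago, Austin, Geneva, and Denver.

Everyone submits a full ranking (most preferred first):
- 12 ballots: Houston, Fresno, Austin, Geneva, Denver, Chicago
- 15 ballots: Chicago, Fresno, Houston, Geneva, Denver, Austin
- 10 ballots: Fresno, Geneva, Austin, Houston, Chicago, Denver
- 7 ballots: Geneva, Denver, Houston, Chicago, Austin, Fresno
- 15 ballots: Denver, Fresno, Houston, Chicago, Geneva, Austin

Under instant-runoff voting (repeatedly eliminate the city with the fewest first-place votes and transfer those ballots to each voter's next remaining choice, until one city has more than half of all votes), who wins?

Round 1: Houston 12, Fresno 10, Chicago 15, Austin 0, Geneva 7, Denver 15. Austin eliminated.
Round 2: Houston 12, Fresno 10, Chicago 15, Geneva 7, Denver 15. Geneva eliminated.
Round 3: Houston 12, Fresno 10, Chicago 15, Denver 22. Fresno eliminated.
Round 4: Houston 22, Chicago 15, Denver 22. Chicago eliminated.
Round 5: Houston 37, Denver 22. Houston has a majority (≥30).

Houston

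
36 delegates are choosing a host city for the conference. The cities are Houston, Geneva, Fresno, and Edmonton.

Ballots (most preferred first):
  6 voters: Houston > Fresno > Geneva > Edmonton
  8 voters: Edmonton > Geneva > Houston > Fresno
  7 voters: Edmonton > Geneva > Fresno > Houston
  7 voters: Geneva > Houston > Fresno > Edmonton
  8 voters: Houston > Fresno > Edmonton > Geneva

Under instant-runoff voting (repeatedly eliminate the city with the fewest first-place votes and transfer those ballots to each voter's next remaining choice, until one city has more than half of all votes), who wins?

Houston

Round 1: Houston 14, Geneva 7, Fresno 0, Edmonton 15. Fresno eliminated.
Round 2: Houston 14, Geneva 7, Edmonton 15. Geneva eliminated.
Round 3: Houston 21, Edmonton 15. Houston has a majority (≥19).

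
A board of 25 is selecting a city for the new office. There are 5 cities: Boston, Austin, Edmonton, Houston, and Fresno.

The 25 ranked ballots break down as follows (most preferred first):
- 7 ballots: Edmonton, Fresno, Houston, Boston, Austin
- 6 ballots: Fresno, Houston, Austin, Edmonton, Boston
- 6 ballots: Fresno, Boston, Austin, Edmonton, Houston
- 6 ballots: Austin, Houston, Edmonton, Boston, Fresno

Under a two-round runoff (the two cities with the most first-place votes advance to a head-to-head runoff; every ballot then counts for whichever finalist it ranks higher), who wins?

Round 1 first-place votes: Boston 0, Austin 6, Edmonton 7, Houston 0, Fresno 12. Fresno and Edmonton advance.
Runoff: Fresno is ranked above Edmonton on 12 ballots, Edmonton above Fresno on 13.

Edmonton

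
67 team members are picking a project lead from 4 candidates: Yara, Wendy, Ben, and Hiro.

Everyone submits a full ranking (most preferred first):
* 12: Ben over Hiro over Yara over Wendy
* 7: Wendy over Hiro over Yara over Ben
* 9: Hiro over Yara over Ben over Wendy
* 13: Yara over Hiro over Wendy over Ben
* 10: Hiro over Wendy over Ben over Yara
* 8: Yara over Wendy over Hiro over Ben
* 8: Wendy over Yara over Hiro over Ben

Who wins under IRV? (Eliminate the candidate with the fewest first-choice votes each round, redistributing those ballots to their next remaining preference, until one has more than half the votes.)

Hiro

Round 1: Yara 21, Wendy 15, Ben 12, Hiro 19. Ben eliminated.
Round 2: Yara 21, Wendy 15, Hiro 31. Wendy eliminated.
Round 3: Yara 29, Hiro 38. Hiro has a majority (≥34).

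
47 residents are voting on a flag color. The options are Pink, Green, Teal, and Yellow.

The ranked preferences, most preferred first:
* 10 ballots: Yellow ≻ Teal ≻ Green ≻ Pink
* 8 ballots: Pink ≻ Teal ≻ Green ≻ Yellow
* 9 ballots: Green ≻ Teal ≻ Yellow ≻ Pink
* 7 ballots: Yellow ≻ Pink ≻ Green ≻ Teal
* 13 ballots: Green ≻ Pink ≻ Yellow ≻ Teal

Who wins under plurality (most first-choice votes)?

First-place votes: Pink 8, Green 22, Teal 0, Yellow 17.

Green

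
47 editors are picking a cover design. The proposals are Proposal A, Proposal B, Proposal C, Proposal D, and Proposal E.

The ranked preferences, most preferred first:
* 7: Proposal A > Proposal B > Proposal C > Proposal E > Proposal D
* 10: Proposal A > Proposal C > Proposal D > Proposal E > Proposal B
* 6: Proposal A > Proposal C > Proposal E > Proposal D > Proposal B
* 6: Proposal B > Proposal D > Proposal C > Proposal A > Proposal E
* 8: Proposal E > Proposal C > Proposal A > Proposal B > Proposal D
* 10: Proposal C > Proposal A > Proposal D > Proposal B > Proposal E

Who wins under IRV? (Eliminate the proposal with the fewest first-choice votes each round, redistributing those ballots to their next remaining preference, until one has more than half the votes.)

Round 1: Proposal A 23, Proposal B 6, Proposal C 10, Proposal D 0, Proposal E 8. Proposal D eliminated.
Round 2: Proposal A 23, Proposal B 6, Proposal C 10, Proposal E 8. Proposal B eliminated.
Round 3: Proposal A 23, Proposal C 16, Proposal E 8. Proposal E eliminated.
Round 4: Proposal A 23, Proposal C 24. Proposal C has a majority (≥24).

Proposal C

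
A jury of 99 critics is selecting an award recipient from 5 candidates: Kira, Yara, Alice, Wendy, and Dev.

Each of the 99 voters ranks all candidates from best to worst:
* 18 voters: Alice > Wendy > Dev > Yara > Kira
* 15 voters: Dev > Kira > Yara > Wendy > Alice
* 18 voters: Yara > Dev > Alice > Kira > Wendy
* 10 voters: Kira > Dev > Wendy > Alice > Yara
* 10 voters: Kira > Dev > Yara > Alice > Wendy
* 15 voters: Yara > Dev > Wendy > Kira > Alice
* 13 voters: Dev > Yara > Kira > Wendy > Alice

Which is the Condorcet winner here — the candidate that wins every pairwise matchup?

Dev

Dev vs Kira: 79–20
Dev vs Yara: 66–33
Dev vs Alice: 81–18
Dev vs Wendy: 81–18
Dev beats every other candidate.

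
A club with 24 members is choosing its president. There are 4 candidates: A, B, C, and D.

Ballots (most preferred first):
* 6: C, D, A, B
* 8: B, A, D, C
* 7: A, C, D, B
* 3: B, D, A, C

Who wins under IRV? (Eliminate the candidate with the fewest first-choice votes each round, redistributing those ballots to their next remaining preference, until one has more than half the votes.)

A

Round 1: A 7, B 11, C 6, D 0. D eliminated.
Round 2: A 7, B 11, C 6. C eliminated.
Round 3: A 13, B 11. A has a majority (≥13).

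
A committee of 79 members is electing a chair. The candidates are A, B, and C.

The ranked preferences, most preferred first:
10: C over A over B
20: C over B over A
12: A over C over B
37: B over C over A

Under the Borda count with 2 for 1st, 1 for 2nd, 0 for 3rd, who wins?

A: 10×1 + 20×0 + 12×2 + 37×0 = 34
B: 10×0 + 20×1 + 12×0 + 37×2 = 94
C: 10×2 + 20×2 + 12×1 + 37×1 = 109

C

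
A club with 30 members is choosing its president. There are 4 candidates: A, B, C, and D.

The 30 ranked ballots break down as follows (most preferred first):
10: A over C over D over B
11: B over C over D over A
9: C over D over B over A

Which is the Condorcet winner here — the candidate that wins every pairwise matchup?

C vs A: 20–10
C vs B: 19–11
C vs D: 30–0
C beats every other candidate.

C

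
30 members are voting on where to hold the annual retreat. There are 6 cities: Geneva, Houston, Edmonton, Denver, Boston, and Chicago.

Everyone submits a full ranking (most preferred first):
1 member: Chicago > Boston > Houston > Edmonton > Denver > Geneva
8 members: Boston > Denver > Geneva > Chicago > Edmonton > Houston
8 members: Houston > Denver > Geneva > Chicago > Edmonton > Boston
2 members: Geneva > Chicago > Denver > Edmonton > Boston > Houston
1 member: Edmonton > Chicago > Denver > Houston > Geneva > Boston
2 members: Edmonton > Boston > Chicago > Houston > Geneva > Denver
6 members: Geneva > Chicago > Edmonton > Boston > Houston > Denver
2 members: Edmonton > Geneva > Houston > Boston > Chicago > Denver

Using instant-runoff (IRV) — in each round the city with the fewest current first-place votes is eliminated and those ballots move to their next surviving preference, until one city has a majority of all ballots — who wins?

Round 1: Geneva 8, Houston 8, Edmonton 5, Denver 0, Boston 8, Chicago 1. Denver eliminated.
Round 2: Geneva 8, Houston 8, Edmonton 5, Boston 8, Chicago 1. Chicago eliminated.
Round 3: Geneva 8, Houston 8, Edmonton 5, Boston 9. Edmonton eliminated.
Round 4: Geneva 10, Houston 9, Boston 11. Houston eliminated.
Round 5: Geneva 19, Boston 11. Geneva has a majority (≥16).

Geneva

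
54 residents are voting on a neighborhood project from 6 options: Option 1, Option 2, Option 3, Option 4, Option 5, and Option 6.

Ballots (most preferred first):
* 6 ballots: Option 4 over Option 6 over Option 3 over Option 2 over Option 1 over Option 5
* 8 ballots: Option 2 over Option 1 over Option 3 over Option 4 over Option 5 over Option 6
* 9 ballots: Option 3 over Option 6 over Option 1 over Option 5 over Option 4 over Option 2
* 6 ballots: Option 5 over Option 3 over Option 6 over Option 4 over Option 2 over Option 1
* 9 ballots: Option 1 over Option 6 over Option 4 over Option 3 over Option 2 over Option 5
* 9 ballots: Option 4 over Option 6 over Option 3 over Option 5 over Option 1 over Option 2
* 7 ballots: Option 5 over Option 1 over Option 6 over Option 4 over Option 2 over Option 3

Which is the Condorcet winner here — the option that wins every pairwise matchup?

Option 6

Option 6 vs Option 1: 30–24
Option 6 vs Option 2: 46–8
Option 6 vs Option 3: 31–23
Option 6 vs Option 4: 31–23
Option 6 vs Option 5: 33–21
Option 6 beats every other option.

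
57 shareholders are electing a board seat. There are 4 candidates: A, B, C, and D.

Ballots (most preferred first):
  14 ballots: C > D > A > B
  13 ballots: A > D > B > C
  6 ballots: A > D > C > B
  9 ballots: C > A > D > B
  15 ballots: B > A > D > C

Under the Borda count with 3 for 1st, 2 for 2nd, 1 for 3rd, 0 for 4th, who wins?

A

A: 14×1 + 13×3 + 6×3 + 9×2 + 15×2 = 119
B: 14×0 + 13×1 + 6×0 + 9×0 + 15×3 = 58
C: 14×3 + 13×0 + 6×1 + 9×3 + 15×0 = 75
D: 14×2 + 13×2 + 6×2 + 9×1 + 15×1 = 90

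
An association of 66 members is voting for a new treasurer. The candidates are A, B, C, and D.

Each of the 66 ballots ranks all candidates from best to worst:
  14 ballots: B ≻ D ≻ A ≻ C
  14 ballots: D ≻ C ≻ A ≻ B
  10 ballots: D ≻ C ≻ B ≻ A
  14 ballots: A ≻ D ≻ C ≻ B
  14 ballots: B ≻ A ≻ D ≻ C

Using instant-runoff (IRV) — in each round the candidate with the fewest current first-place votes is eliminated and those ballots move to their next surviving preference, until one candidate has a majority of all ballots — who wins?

Round 1: A 14, B 28, C 0, D 24. C eliminated.
Round 2: A 14, B 28, D 24. A eliminated.
Round 3: B 28, D 38. D has a majority (≥34).

D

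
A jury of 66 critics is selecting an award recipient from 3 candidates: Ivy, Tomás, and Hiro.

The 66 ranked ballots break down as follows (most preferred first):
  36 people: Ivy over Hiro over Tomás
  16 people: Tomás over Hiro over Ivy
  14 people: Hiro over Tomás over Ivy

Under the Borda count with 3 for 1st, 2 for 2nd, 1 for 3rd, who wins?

Hiro

Ivy: 36×3 + 16×1 + 14×1 = 138
Tomás: 36×1 + 16×3 + 14×2 = 112
Hiro: 36×2 + 16×2 + 14×3 = 146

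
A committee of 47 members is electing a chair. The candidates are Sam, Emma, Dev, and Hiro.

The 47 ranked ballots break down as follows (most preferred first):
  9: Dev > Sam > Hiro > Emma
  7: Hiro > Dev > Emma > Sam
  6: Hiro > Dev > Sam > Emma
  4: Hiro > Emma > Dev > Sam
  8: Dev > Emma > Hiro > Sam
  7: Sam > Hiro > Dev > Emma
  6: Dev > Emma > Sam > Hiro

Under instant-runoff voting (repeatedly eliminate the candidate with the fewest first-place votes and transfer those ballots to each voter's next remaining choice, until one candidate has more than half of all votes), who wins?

Hiro

Round 1: Sam 7, Emma 0, Dev 23, Hiro 17. Emma eliminated.
Round 2: Sam 7, Dev 23, Hiro 17. Sam eliminated.
Round 3: Dev 23, Hiro 24. Hiro has a majority (≥24).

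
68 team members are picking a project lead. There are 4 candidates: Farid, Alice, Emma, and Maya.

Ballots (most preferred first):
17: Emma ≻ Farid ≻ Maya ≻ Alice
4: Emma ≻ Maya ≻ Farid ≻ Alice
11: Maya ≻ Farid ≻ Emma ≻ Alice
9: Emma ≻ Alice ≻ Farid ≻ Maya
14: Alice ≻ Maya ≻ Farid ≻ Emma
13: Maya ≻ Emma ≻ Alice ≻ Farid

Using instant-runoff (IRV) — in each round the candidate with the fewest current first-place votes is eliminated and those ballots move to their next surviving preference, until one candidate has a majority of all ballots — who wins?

Maya

Round 1: Farid 0, Alice 14, Emma 30, Maya 24. Farid eliminated.
Round 2: Alice 14, Emma 30, Maya 24. Alice eliminated.
Round 3: Emma 30, Maya 38. Maya has a majority (≥35).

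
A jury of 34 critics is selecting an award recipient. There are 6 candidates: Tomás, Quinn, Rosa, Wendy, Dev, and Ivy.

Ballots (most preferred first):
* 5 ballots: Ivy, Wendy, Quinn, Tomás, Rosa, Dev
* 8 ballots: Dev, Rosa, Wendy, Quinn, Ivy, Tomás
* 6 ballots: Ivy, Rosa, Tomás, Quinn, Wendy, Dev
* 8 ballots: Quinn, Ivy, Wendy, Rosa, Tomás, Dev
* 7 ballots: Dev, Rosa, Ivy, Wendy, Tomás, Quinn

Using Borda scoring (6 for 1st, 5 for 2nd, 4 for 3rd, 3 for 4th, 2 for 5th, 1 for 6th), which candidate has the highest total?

Tomás: 5×3 + 8×1 + 6×4 + 8×2 + 7×2 = 77
Quinn: 5×4 + 8×3 + 6×3 + 8×6 + 7×1 = 117
Rosa: 5×2 + 8×5 + 6×5 + 8×3 + 7×5 = 139
Wendy: 5×5 + 8×4 + 6×2 + 8×4 + 7×3 = 122
Dev: 5×1 + 8×6 + 6×1 + 8×1 + 7×6 = 109
Ivy: 5×6 + 8×2 + 6×6 + 8×5 + 7×4 = 150

Ivy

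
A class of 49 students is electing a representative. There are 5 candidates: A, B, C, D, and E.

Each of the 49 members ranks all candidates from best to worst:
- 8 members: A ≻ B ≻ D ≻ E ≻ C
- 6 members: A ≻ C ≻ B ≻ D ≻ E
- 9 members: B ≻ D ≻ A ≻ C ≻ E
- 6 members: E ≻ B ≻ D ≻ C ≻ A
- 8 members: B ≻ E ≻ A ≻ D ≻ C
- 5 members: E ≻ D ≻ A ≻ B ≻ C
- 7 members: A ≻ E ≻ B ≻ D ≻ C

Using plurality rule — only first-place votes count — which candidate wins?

A

First-place votes: A 21, B 17, C 0, D 0, E 11.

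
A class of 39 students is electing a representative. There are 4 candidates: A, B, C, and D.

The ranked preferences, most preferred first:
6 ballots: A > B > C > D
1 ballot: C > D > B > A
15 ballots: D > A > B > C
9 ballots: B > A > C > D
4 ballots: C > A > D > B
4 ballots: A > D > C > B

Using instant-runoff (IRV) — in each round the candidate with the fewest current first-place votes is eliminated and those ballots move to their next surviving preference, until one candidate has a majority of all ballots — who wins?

A

Round 1: A 10, B 9, C 5, D 15. C eliminated.
Round 2: A 14, B 9, D 16. B eliminated.
Round 3: A 23, D 16. A has a majority (≥20).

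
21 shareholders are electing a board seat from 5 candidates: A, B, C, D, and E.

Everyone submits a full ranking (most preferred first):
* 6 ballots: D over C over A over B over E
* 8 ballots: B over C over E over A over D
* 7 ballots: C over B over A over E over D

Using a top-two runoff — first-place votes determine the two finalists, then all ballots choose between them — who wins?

C

Round 1 first-place votes: A 0, B 8, C 7, D 6, E 0. B and C advance.
Runoff: B is ranked above C on 8 ballots, C above B on 13.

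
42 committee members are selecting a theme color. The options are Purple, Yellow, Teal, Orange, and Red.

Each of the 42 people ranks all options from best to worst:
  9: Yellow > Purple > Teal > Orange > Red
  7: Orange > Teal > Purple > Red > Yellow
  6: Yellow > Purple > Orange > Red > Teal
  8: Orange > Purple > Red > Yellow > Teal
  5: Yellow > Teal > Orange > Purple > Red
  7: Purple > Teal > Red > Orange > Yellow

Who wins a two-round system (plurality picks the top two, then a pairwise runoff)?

Round 1 first-place votes: Purple 7, Yellow 20, Teal 0, Orange 15, Red 0. Yellow and Orange advance.
Runoff: Yellow is ranked above Orange on 20 ballots, Orange above Yellow on 22.

Orange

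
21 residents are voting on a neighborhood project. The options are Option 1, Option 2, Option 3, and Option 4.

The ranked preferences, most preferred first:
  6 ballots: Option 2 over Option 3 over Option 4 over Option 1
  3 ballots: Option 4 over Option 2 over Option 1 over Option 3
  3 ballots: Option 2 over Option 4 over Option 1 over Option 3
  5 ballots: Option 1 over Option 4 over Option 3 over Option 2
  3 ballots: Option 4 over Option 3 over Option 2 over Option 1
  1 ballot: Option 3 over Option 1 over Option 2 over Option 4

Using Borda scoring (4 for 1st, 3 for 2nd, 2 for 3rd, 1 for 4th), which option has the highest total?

Option 4

Option 1: 6×1 + 3×2 + 3×2 + 5×4 + 3×1 + 1×3 = 44
Option 2: 6×4 + 3×3 + 3×4 + 5×1 + 3×2 + 1×2 = 58
Option 3: 6×3 + 3×1 + 3×1 + 5×2 + 3×3 + 1×4 = 47
Option 4: 6×2 + 3×4 + 3×3 + 5×3 + 3×4 + 1×1 = 61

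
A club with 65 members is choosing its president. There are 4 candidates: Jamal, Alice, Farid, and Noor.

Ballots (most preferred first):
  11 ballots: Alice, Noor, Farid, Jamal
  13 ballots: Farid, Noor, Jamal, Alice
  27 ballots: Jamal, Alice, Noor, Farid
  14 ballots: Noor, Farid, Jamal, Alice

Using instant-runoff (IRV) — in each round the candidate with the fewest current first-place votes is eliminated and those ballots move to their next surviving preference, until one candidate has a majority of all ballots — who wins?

Round 1: Jamal 27, Alice 11, Farid 13, Noor 14. Alice eliminated.
Round 2: Jamal 27, Farid 13, Noor 25. Farid eliminated.
Round 3: Jamal 27, Noor 38. Noor has a majority (≥33).

Noor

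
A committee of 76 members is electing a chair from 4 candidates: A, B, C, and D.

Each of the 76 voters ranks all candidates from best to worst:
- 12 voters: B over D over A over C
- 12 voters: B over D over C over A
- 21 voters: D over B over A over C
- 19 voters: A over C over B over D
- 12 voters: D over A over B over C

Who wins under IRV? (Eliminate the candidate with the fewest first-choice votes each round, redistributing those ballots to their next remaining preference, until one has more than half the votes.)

B

Round 1: A 19, B 24, C 0, D 33. C eliminated.
Round 2: A 19, B 24, D 33. A eliminated.
Round 3: B 43, D 33. B has a majority (≥39).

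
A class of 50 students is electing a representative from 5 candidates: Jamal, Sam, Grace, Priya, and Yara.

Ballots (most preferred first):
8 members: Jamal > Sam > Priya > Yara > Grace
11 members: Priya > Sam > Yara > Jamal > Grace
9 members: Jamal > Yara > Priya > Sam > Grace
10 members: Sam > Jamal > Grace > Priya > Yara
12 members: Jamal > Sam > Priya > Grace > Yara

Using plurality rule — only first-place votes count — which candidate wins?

Jamal

First-place votes: Jamal 29, Sam 10, Grace 0, Priya 11, Yara 0.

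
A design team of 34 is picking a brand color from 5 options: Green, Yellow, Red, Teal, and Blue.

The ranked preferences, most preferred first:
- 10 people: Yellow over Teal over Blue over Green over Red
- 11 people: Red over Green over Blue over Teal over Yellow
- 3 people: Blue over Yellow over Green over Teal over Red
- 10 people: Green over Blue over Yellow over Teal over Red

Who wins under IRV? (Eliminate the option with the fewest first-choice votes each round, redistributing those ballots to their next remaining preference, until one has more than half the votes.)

Round 1: Green 10, Yellow 10, Red 11, Teal 0, Blue 3. Teal eliminated.
Round 2: Green 10, Yellow 10, Red 11, Blue 3. Blue eliminated.
Round 3: Green 10, Yellow 13, Red 11. Green eliminated.
Round 4: Yellow 23, Red 11. Yellow has a majority (≥18).

Yellow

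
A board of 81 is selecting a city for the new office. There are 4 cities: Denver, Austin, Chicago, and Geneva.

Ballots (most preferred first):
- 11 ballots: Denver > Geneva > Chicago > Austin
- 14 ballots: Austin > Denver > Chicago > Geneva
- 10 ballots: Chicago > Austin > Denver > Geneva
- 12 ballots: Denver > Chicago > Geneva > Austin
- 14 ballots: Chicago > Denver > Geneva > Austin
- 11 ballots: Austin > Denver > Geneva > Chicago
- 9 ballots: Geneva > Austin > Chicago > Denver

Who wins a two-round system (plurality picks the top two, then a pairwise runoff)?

Chicago

Round 1 first-place votes: Denver 23, Austin 25, Chicago 24, Geneva 9. Austin and Chicago advance.
Runoff: Austin is ranked above Chicago on 34 ballots, Chicago above Austin on 47.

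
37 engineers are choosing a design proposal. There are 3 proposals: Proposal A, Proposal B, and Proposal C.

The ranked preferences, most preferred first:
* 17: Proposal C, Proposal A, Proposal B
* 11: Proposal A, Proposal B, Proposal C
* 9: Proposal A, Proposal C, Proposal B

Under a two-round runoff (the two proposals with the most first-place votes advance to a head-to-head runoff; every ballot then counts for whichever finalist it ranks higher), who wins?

Proposal A

Round 1 first-place votes: Proposal A 20, Proposal B 0, Proposal C 17. Proposal A and Proposal C advance.
Runoff: Proposal A is ranked above Proposal C on 20 ballots, Proposal C above Proposal A on 17.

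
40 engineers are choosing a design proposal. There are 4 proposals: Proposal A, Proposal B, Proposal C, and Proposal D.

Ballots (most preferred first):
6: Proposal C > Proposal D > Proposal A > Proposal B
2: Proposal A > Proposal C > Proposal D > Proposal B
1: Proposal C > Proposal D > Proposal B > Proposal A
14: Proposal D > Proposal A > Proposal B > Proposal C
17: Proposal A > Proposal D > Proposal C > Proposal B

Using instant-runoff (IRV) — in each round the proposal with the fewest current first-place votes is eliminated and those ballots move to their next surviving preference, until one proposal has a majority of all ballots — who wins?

Round 1: Proposal A 19, Proposal B 0, Proposal C 7, Proposal D 14. Proposal B eliminated.
Round 2: Proposal A 19, Proposal C 7, Proposal D 14. Proposal C eliminated.
Round 3: Proposal A 19, Proposal D 21. Proposal D has a majority (≥21).

Proposal D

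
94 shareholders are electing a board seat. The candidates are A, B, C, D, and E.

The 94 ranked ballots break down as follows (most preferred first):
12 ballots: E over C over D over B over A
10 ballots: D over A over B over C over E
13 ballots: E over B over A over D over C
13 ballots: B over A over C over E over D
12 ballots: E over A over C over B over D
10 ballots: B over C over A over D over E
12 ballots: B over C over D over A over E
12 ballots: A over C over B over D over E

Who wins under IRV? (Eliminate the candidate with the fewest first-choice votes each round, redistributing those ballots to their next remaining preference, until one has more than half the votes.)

Round 1: A 12, B 35, C 0, D 10, E 37. C eliminated.
Round 2: A 12, B 35, D 10, E 37. D eliminated.
Round 3: A 22, B 35, E 37. A eliminated.
Round 4: B 57, E 37. B has a majority (≥48).

B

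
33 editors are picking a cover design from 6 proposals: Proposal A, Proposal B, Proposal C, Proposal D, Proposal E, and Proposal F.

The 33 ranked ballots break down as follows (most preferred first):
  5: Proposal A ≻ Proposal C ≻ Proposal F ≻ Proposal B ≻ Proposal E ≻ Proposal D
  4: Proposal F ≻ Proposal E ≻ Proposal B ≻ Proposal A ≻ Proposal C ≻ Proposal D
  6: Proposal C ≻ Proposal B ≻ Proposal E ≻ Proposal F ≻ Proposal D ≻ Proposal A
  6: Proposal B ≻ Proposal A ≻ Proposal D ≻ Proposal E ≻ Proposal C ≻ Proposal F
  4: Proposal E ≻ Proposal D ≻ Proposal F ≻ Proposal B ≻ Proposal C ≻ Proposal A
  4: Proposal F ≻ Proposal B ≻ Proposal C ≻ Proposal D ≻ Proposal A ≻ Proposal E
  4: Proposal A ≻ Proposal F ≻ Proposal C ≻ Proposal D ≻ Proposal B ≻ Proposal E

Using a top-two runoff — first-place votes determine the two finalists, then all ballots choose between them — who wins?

Round 1 first-place votes: Proposal A 9, Proposal B 6, Proposal C 6, Proposal D 0, Proposal E 4, Proposal F 8. Proposal A and Proposal F advance.
Runoff: Proposal A is ranked above Proposal F on 15 ballots, Proposal F above Proposal A on 18.

Proposal F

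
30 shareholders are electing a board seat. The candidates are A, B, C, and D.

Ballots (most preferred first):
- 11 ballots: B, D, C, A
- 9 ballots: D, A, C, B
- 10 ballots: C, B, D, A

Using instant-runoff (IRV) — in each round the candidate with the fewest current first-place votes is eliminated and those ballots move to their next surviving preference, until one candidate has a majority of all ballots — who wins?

Round 1: A 0, B 11, C 10, D 9. A eliminated.
Round 2: B 11, C 10, D 9. D eliminated.
Round 3: B 11, C 19. C has a majority (≥16).

C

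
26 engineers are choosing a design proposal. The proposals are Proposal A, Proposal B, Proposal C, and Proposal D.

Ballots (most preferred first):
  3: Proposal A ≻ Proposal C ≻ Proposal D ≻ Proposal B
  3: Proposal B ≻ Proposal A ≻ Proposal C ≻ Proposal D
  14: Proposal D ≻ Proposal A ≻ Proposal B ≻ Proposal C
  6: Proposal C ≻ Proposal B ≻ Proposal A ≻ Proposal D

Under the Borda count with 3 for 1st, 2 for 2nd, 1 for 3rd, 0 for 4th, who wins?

Proposal A

Proposal A: 3×3 + 3×2 + 14×2 + 6×1 = 49
Proposal B: 3×0 + 3×3 + 14×1 + 6×2 = 35
Proposal C: 3×2 + 3×1 + 14×0 + 6×3 = 27
Proposal D: 3×1 + 3×0 + 14×3 + 6×0 = 45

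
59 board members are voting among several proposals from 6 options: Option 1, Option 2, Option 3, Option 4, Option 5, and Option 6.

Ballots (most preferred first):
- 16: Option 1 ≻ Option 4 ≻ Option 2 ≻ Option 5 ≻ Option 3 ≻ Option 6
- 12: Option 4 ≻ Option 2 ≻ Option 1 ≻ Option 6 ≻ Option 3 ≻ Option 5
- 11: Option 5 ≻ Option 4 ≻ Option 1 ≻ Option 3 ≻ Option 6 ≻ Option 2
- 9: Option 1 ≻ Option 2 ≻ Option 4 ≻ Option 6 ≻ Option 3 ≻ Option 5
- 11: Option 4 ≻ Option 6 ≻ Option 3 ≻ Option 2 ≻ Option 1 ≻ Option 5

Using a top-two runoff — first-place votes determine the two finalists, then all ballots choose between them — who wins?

Round 1 first-place votes: Option 1 25, Option 2 0, Option 3 0, Option 4 23, Option 5 11, Option 6 0. Option 1 and Option 4 advance.
Runoff: Option 1 is ranked above Option 4 on 25 ballots, Option 4 above Option 1 on 34.

Option 4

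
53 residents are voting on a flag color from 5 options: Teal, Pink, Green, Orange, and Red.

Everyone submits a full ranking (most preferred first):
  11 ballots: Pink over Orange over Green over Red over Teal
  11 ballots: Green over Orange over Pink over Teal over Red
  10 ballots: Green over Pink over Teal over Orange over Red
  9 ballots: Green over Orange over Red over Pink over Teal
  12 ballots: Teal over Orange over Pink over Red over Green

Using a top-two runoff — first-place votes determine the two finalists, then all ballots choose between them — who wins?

Green

Round 1 first-place votes: Teal 12, Pink 11, Green 30, Orange 0, Red 0. Green and Teal advance.
Runoff: Green is ranked above Teal on 41 ballots, Teal above Green on 12.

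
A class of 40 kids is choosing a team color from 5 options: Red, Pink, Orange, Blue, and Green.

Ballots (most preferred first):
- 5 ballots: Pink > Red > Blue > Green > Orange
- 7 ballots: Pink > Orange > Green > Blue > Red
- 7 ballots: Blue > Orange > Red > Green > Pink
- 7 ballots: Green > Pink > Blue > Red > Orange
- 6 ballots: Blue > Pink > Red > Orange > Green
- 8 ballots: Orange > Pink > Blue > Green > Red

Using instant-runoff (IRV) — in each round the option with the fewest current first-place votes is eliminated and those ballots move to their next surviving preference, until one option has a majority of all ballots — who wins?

Pink

Round 1: Red 0, Pink 12, Orange 8, Blue 13, Green 7. Red eliminated.
Round 2: Pink 12, Orange 8, Blue 13, Green 7. Green eliminated.
Round 3: Pink 19, Orange 8, Blue 13. Orange eliminated.
Round 4: Pink 27, Blue 13. Pink has a majority (≥21).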